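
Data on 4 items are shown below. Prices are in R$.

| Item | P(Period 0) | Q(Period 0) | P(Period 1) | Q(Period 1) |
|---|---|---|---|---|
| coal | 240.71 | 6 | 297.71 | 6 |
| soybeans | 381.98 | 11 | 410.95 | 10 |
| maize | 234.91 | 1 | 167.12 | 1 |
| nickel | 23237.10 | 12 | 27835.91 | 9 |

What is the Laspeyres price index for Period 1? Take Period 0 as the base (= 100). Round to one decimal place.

Laspeyres price index uses base-period quantities as weights.
ΣP(Period 1)·Q(Period 0) = 297.71×6 + 410.95×11 + 167.12×1 + 27835.91×12 = 1786.26 + 4520.45 + 167.12 + 334030.92 = 340504.75
ΣP(Period 0)·Q(Period 0) = 240.71×6 + 381.98×11 + 234.91×1 + 23237.10×12 = 1444.26 + 4201.78 + 234.91 + 278845.2 = 284726.15
Index = 340504.75 / 284726.15 × 100 = 119.5903

119.6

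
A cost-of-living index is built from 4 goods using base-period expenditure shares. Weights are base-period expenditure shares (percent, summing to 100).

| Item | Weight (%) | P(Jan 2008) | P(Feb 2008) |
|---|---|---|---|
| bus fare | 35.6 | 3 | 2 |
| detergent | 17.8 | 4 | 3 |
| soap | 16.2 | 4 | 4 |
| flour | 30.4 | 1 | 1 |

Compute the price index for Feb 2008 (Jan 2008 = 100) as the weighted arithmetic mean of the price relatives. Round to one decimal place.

bus fare: 35.6 × (2/3) = 35.6 × 0.666667 = 23.7333
detergent: 17.8 × (3/4) = 17.8 × 0.750000 = 13.3500
soap: 16.2 × (4/4) = 16.2 × 1.000000 = 16.2000
flour: 30.4 × (1/1) = 30.4 × 1.000000 = 30.4000
Index = Σ wᵢ·(p₁ᵢ/p₀ᵢ) = 23.7333 + 13.3500 + 16.2000 + 30.4000 = 83.6833

83.7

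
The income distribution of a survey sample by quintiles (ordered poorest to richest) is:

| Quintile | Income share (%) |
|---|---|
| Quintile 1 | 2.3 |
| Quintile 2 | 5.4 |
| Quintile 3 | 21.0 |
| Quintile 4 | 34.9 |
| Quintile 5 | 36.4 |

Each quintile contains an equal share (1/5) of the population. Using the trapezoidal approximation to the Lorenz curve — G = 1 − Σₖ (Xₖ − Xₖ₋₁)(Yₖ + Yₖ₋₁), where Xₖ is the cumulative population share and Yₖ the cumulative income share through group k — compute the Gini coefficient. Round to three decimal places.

Cumulative income shares Yₖ: 0.0230, 0.0770, 0.2870, 0.6360, 1.0000
Σ (Xₖ−Xₖ₋₁)(Yₖ+Yₖ₋₁) = (1/5)(0.0230+0.0000) + (1/5)(0.0770+0.0230) + (1/5)(0.2870+0.0770) + (1/5)(0.6360+0.2870) + (1/5)(1.0000+0.6360)
  = 0.0046 + 0.0200 + 0.0728 + 0.1846 + 0.3272 = 0.6092
G = 1 − 0.6092 = 0.3908

0.391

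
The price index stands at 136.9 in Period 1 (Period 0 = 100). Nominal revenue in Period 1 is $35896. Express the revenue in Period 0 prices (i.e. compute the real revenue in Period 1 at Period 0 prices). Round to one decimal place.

Real = Nominal ÷ (Index/100) = 35896 ÷ (136.9/100)
     = 35896 ÷ 1.369 = 26220.5990

26220.6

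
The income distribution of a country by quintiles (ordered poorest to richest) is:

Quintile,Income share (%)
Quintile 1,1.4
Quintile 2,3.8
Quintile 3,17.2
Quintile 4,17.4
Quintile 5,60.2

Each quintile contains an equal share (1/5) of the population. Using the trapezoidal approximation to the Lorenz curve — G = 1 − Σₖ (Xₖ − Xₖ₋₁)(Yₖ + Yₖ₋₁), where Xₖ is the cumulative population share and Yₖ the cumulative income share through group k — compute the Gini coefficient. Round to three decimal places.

Cumulative income shares Yₖ: 0.0140, 0.0520, 0.2240, 0.3980, 1.0000
Σ (Xₖ−Xₖ₋₁)(Yₖ+Yₖ₋₁) = (1/5)(0.0140+0.0000) + (1/5)(0.0520+0.0140) + (1/5)(0.2240+0.0520) + (1/5)(0.3980+0.2240) + (1/5)(1.0000+0.3980)
  = 0.0028 + 0.0132 + 0.0552 + 0.1244 + 0.2796 = 0.4752
G = 1 − 0.4752 = 0.5248

0.525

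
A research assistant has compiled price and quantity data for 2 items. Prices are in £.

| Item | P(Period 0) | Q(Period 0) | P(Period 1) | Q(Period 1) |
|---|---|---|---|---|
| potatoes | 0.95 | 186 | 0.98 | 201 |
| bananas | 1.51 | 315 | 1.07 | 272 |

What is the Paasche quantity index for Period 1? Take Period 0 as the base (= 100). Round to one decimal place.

Paasche quantity index uses current-period prices as weights.
ΣP(Period 1)·Q(Period 1) = 0.98×201 + 1.07×272 = 196.98 + 291.04 = 488.02
ΣP(Period 1)·Q(Period 0) = 0.98×186 + 1.07×315 = 182.28 + 337.05 = 519.33
Index = 488.02 / 519.33 × 100 = 93.9711

94.0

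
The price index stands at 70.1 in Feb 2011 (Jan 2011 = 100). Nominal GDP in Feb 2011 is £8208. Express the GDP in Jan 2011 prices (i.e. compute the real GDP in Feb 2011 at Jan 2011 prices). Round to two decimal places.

Real = Nominal ÷ (Index/100) = 8208 ÷ (70.1/100)
     = 8208 ÷ 0.701 = 11708.9872

11708.99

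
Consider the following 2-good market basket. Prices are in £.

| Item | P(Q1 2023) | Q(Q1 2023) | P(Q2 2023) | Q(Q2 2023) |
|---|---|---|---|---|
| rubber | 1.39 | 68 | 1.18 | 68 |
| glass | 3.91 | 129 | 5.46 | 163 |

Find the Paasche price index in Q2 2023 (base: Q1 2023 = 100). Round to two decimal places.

132.57

Paasche price index uses current-period quantities as weights.
ΣP(Q2 2023)·Q(Q2 2023) = 1.18×68 + 5.46×163 = 80.24 + 889.98 = 970.22
ΣP(Q1 2023)·Q(Q2 2023) = 1.39×68 + 3.91×163 = 94.52 + 637.33 = 731.85
Index = 970.22 / 731.85 × 100 = 132.5709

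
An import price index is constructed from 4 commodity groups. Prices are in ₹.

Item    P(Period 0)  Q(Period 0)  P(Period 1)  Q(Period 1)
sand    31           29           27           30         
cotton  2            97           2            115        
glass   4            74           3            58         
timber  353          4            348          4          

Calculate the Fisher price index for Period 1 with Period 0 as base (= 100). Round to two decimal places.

Laspeyres component (base-period weights):
ΣP(Period 1)Q(Period 0) = 27×29 + 2×97 + 3×74 + 348×4 = 783 + 194 + 222 + 1392 = 2591
ΣP(Period 0)Q(Period 0) = 31×29 + 2×97 + 4×74 + 353×4 = 899 + 194 + 296 + 1412 = 2801
L = 2591 / 2801 × 100 = 92.5027
Paasche component (current-period weights):
ΣP(Period 1)Q(Period 1) = 27×30 + 2×115 + 3×58 + 348×4 = 810 + 230 + 174 + 1392 = 2606
ΣP(Period 0)Q(Period 1) = 31×30 + 2×115 + 4×58 + 353×4 = 930 + 230 + 232 + 1412 = 2804
P = 2606 / 2804 × 100 = 92.9387
Fisher = √(L × P) = √(92.5027 × 92.9387) = 92.7204

92.72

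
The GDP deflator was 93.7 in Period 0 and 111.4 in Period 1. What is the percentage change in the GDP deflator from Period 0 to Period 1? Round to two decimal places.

Change = (111.4 − 93.7) / 93.7 × 100
       = 17.7 / 93.7 × 100 = 18.8901%

18.89%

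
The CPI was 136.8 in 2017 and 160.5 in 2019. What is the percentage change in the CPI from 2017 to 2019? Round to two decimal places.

17.32%

Change = (160.5 − 136.8) / 136.8 × 100
       = 23.7 / 136.8 × 100 = 17.3246%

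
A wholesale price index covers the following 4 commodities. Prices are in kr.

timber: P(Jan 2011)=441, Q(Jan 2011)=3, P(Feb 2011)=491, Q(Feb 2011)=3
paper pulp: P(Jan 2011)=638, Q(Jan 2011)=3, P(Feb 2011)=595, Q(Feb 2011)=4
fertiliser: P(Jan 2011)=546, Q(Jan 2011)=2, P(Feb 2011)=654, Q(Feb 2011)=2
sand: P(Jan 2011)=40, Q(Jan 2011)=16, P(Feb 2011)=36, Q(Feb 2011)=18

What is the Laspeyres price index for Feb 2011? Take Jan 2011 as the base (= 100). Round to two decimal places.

Laspeyres price index uses base-period quantities as weights.
ΣP(Feb 2011)·Q(Jan 2011) = 491×3 + 595×3 + 654×2 + 36×16 = 1473 + 1785 + 1308 + 576 = 5142
ΣP(Jan 2011)·Q(Jan 2011) = 441×3 + 638×3 + 546×2 + 40×16 = 1323 + 1914 + 1092 + 640 = 4969
Index = 5142 / 4969 × 100 = 103.4816

103.48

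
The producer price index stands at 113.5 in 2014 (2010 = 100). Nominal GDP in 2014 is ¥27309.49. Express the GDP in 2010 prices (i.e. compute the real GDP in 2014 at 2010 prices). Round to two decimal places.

24061.22

Real = Nominal ÷ (Index/100) = 27309.49 ÷ (113.5/100)
     = 27309.49 ÷ 1.135 = 24061.2247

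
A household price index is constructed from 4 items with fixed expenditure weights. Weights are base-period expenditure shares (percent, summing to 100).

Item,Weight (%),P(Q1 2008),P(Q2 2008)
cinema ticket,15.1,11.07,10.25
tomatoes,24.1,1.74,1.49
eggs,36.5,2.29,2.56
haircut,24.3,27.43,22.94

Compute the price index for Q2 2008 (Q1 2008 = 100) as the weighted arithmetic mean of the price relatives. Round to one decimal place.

95.7

cinema ticket: 15.1 × (10.25/11.07) = 15.1 × 0.925926 = 13.9815
tomatoes: 24.1 × (1.49/1.74) = 24.1 × 0.856322 = 20.6374
eggs: 36.5 × (2.56/2.29) = 36.5 × 1.117904 = 40.8035
haircut: 24.3 × (22.94/27.43) = 24.3 × 0.836311 = 20.3223
Index = Σ wᵢ·(p₁ᵢ/p₀ᵢ) = 13.9815 + 20.6374 + 40.8035 + 20.3223 = 95.7447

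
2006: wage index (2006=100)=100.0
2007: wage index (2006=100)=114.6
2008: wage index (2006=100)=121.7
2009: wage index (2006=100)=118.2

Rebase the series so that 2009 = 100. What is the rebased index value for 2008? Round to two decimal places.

102.96

Rebased(2008) = 121.7 / 118.2 × 100 = 102.9611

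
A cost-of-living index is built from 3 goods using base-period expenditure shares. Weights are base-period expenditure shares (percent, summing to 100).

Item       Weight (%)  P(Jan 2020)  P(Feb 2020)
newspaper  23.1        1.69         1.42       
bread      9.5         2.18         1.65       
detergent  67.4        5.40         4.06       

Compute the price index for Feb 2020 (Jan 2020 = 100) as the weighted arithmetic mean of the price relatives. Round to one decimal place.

newspaper: 23.1 × (1.42/1.69) = 23.1 × 0.840237 = 19.4095
bread: 9.5 × (1.65/2.18) = 9.5 × 0.756881 = 7.1904
detergent: 67.4 × (4.06/5.40) = 67.4 × 0.751852 = 50.6748
Index = Σ wᵢ·(p₁ᵢ/p₀ᵢ) = 19.4095 + 7.1904 + 50.6748 = 77.2746

77.3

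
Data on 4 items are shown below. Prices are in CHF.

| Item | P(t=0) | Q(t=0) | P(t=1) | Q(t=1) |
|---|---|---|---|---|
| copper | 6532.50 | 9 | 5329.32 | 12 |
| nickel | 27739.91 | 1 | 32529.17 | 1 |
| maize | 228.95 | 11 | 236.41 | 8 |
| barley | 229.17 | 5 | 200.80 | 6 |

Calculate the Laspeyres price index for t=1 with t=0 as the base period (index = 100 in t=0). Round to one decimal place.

Laspeyres price index uses base-period quantities as weights.
ΣP(t=1)·Q(t=0) = 5329.32×9 + 32529.17×1 + 236.41×11 + 200.80×5 = 47963.88 + 32529.17 + 2600.51 + 1004 = 84097.56
ΣP(t=0)·Q(t=0) = 6532.50×9 + 27739.91×1 + 228.95×11 + 229.17×5 = 58792.5 + 27739.91 + 2518.45 + 1145.85 = 90196.71
Index = 84097.56 / 90196.71 × 100 = 93.2379

93.2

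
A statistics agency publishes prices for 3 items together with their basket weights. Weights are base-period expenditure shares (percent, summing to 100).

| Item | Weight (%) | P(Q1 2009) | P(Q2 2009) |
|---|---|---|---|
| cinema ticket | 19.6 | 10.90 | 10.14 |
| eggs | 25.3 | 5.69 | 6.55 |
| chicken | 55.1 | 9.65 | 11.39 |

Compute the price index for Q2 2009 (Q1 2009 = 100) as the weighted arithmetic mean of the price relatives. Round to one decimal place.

cinema ticket: 19.6 × (10.14/10.90) = 19.6 × 0.930275 = 18.2334
eggs: 25.3 × (6.55/5.69) = 25.3 × 1.151142 = 29.1239
chicken: 55.1 × (11.39/9.65) = 55.1 × 1.180311 = 65.0351
Index = Σ wᵢ·(p₁ᵢ/p₀ᵢ) = 18.2334 + 29.1239 + 65.0351 = 112.3924

112.4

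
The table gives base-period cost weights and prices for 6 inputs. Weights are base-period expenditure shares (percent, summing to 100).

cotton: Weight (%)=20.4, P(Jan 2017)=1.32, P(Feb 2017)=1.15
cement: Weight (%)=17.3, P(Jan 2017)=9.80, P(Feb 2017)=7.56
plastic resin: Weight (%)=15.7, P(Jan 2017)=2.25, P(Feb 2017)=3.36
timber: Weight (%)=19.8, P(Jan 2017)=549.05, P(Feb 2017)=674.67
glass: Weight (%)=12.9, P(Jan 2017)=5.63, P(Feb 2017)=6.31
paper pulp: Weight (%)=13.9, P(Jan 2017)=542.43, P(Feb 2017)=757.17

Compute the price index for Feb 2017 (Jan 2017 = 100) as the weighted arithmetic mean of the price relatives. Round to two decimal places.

112.75

cotton: 20.4 × (1.15/1.32) = 20.4 × 0.871212 = 17.7727
cement: 17.3 × (7.56/9.80) = 17.3 × 0.771429 = 13.3457
plastic resin: 15.7 × (3.36/2.25) = 15.7 × 1.493333 = 23.4453
timber: 19.8 × (674.67/549.05) = 19.8 × 1.228795 = 24.3301
glass: 12.9 × (6.31/5.63) = 12.9 × 1.120782 = 14.4581
paper pulp: 13.9 × (757.17/542.43) = 13.9 × 1.395885 = 19.4028
Index = Σ wᵢ·(p₁ᵢ/p₀ᵢ) = 17.7727 + 13.3457 + 23.4453 + 24.3301 + 14.4581 + 19.4028 = 112.7548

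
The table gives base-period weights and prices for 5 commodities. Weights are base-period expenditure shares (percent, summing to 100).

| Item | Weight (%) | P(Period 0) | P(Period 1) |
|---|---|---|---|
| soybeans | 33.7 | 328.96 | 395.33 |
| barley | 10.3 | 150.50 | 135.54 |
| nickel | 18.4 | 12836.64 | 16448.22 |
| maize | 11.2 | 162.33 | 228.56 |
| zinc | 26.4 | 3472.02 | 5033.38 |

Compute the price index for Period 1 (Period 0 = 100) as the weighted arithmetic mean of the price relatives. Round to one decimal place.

soybeans: 33.7 × (395.33/328.96) = 33.7 × 1.201757 = 40.4992
barley: 10.3 × (135.54/150.50) = 10.3 × 0.900598 = 9.2762
nickel: 18.4 × (16448.22/12836.64) = 18.4 × 1.281349 = 23.5768
maize: 11.2 × (228.56/162.33) = 11.2 × 1.407996 = 15.7696
zinc: 26.4 × (5033.38/3472.02) = 26.4 × 1.449698 = 38.2720
Index = Σ wᵢ·(p₁ᵢ/p₀ᵢ) = 40.4992 + 9.2762 + 23.5768 + 15.7696 + 38.2720 = 127.3938

127.4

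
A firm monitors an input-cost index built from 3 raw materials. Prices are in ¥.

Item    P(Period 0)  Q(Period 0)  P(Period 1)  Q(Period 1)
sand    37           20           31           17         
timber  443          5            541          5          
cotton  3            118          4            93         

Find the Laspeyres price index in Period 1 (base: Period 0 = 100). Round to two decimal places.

Laspeyres price index uses base-period quantities as weights.
ΣP(Period 1)·Q(Period 0) = 31×20 + 541×5 + 4×118 = 620 + 2705 + 472 = 3797
ΣP(Period 0)·Q(Period 0) = 37×20 + 443×5 + 3×118 = 740 + 2215 + 354 = 3309
Index = 3797 / 3309 × 100 = 114.7477

114.75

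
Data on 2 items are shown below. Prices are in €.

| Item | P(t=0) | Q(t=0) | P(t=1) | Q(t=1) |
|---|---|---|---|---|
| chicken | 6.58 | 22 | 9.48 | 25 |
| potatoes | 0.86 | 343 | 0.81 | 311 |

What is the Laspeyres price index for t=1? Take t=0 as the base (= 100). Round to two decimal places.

Laspeyres price index uses base-period quantities as weights.
ΣP(t=1)·Q(t=0) = 9.48×22 + 0.81×343 = 208.56 + 277.83 = 486.39
ΣP(t=0)·Q(t=0) = 6.58×22 + 0.86×343 = 144.76 + 294.98 = 439.74
Index = 486.39 / 439.74 × 100 = 110.6085

110.61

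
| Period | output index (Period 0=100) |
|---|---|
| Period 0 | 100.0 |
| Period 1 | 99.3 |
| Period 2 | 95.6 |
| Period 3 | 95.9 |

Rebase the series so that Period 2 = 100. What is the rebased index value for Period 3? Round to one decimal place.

100.3

Rebased(Period 3) = 95.9 / 95.6 × 100 = 100.3138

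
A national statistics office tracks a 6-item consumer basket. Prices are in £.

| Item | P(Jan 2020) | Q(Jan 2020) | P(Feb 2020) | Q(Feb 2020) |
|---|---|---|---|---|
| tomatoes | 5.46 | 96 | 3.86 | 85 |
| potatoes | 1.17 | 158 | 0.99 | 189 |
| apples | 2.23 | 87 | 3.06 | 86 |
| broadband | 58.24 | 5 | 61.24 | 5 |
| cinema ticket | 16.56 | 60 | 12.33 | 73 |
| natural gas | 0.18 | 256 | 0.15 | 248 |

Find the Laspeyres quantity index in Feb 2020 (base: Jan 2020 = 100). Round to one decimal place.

108.4

Laspeyres quantity index uses base-period prices as weights.
ΣP(Jan 2020)·Q(Feb 2020) = 5.46×85 + 1.17×189 + 2.23×86 + 58.24×5 + 16.56×73 + 0.18×248 = 464.1 + 221.13 + 191.78 + 291.2 + 1208.88 + 44.64 = 2421.73
ΣP(Jan 2020)·Q(Jan 2020) = 5.46×96 + 1.17×158 + 2.23×87 + 58.24×5 + 16.56×60 + 0.18×256 = 524.16 + 184.86 + 194.01 + 291.2 + 993.6 + 46.08 = 2233.91
Index = 2421.73 / 2233.91 × 100 = 108.4077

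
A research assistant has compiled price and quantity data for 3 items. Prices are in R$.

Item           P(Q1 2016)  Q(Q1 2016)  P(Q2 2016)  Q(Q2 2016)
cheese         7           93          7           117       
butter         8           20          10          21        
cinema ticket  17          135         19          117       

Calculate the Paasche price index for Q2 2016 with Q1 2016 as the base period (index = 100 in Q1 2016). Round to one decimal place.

109.3

Paasche price index uses current-period quantities as weights.
ΣP(Q2 2016)·Q(Q2 2016) = 7×117 + 10×21 + 19×117 = 819 + 210 + 2223 = 3252
ΣP(Q1 2016)·Q(Q2 2016) = 7×117 + 8×21 + 17×117 = 819 + 168 + 1989 = 2976
Index = 3252 / 2976 × 100 = 109.2742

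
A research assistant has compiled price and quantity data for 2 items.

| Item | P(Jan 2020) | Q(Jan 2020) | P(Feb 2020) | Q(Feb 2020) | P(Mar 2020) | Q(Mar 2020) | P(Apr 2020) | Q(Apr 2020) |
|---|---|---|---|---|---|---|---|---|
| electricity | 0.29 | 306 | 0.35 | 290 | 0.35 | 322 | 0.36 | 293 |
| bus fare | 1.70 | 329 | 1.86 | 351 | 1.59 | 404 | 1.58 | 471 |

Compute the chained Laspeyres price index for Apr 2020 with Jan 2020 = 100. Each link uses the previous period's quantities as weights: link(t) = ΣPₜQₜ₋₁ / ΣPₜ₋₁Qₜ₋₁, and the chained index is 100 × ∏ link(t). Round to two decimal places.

96.91

Link Jan 2020→Feb 2020:
ΣP(Feb 2020)Q(Jan 2020) = 0.35×306 + 1.86×329 = 107.1 + 611.94 = 719.04
ΣP(Jan 2020)Q(Jan 2020) = 0.29×306 + 1.70×329 = 88.74 + 559.3 = 648.04
link = 719.04/648.04 = 1.109561
Link Feb 2020→Mar 2020:
ΣP(Mar 2020)Q(Feb 2020) = 0.35×290 + 1.59×351 = 101.5 + 558.09 = 659.59
ΣP(Feb 2020)Q(Feb 2020) = 0.35×290 + 1.86×351 = 101.5 + 652.86 = 754.36
link = 659.59/754.36 = 0.874370
Link Mar 2020→Apr 2020:
ΣP(Apr 2020)Q(Mar 2020) = 0.36×322 + 1.58×404 = 115.92 + 638.32 = 754.24
ΣP(Mar 2020)Q(Mar 2020) = 0.35×322 + 1.59×404 = 112.7 + 642.36 = 755.06
link = 754.24/755.06 = 0.998914
Chained index = 100 × 1.109561 × 0.874370 × 0.998914 = 96.9114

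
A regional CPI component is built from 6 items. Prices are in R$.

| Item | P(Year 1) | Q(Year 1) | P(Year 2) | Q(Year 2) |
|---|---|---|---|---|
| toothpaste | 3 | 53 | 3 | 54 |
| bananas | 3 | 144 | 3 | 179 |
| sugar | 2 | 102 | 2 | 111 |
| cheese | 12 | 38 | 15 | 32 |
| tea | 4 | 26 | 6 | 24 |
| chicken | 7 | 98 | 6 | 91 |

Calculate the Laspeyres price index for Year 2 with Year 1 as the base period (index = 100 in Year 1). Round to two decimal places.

103.33

Laspeyres price index uses base-period quantities as weights.
ΣP(Year 2)·Q(Year 1) = 3×53 + 3×144 + 2×102 + 15×38 + 6×26 + 6×98 = 159 + 432 + 204 + 570 + 156 + 588 = 2109
ΣP(Year 1)·Q(Year 1) = 3×53 + 3×144 + 2×102 + 12×38 + 4×26 + 7×98 = 159 + 432 + 204 + 456 + 104 + 686 = 2041
Index = 2109 / 2041 × 100 = 103.3317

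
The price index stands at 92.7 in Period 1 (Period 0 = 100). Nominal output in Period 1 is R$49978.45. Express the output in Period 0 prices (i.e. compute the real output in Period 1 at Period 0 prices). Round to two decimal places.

Real = Nominal ÷ (Index/100) = 49978.45 ÷ (92.7/100)
     = 49978.45 ÷ 0.927 = 53914.1855

53914.19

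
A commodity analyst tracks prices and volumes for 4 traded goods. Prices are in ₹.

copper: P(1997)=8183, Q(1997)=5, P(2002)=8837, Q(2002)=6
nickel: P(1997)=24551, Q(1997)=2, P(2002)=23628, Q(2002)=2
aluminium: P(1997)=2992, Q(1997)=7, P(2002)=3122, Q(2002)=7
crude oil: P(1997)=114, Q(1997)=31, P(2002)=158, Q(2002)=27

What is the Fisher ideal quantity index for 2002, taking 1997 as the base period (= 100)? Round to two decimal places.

106.85

Laspeyres component (base-period weights):
ΣP(1997)Q(2002) = 8183×6 + 24551×2 + 2992×7 + 114×27 = 49098 + 49102 + 20944 + 3078 = 122222
ΣP(1997)Q(1997) = 8183×5 + 24551×2 + 2992×7 + 114×31 = 40915 + 49102 + 20944 + 3534 = 114495
L = 122222 / 114495 × 100 = 106.7488
Paasche component (current-period weights):
ΣP(2002)Q(2002) = 8837×6 + 23628×2 + 3122×7 + 158×27 = 53022 + 47256 + 21854 + 4266 = 126398
ΣP(2002)Q(1997) = 8837×5 + 23628×2 + 3122×7 + 158×31 = 44185 + 47256 + 21854 + 4898 = 118193
P = 126398 / 118193 × 100 = 106.9420
Fisher = √(L × P) = √(106.7488 × 106.9420) = 106.8454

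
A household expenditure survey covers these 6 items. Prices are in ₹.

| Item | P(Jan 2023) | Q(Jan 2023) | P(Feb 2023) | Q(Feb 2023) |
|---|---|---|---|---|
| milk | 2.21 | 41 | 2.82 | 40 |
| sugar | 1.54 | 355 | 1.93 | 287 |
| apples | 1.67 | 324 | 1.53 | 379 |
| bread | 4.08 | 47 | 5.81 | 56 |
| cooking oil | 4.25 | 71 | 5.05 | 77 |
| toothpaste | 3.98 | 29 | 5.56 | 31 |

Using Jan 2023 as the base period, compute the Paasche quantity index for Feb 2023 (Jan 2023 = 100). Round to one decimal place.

Paasche quantity index uses current-period prices as weights.
ΣP(Feb 2023)·Q(Feb 2023) = 2.82×40 + 1.93×287 + 1.53×379 + 5.81×56 + 5.05×77 + 5.56×31 = 112.8 + 553.91 + 579.87 + 325.36 + 388.85 + 172.36 = 2133.15
ΣP(Feb 2023)·Q(Jan 2023) = 2.82×41 + 1.93×355 + 1.53×324 + 5.81×47 + 5.05×71 + 5.56×29 = 115.62 + 685.15 + 495.72 + 273.07 + 358.55 + 161.24 = 2089.35
Index = 2133.15 / 2089.35 × 100 = 102.0963

102.1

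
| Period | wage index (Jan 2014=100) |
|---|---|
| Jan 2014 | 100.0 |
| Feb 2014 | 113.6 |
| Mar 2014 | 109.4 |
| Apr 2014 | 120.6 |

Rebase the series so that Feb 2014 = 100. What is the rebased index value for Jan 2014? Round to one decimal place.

88.0

Rebased(Jan 2014) = 100.0 / 113.6 × 100 = 88.0282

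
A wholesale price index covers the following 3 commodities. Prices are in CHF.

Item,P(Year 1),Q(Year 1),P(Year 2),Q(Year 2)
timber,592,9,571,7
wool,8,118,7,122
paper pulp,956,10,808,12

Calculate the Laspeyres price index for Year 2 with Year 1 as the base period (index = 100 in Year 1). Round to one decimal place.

Laspeyres price index uses base-period quantities as weights.
ΣP(Year 2)·Q(Year 1) = 571×9 + 7×118 + 808×10 = 5139 + 826 + 8080 = 14045
ΣP(Year 1)·Q(Year 1) = 592×9 + 8×118 + 956×10 = 5328 + 944 + 9560 = 15832
Index = 14045 / 15832 × 100 = 88.7127

88.7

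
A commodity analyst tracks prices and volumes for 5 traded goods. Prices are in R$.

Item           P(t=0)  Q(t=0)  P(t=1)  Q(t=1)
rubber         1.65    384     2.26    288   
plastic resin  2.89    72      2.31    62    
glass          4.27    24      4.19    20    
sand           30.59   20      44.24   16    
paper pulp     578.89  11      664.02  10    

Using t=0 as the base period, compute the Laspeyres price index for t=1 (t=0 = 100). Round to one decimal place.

Laspeyres price index uses base-period quantities as weights.
ΣP(t=1)·Q(t=0) = 2.26×384 + 2.31×72 + 4.19×24 + 44.24×20 + 664.02×11 = 867.84 + 166.32 + 100.56 + 884.8 + 7304.22 = 9323.74
ΣP(t=0)·Q(t=0) = 1.65×384 + 2.89×72 + 4.27×24 + 30.59×20 + 578.89×11 = 633.6 + 208.08 + 102.48 + 611.8 + 6367.79 = 7923.75
Index = 9323.74 / 7923.75 × 100 = 117.6683

117.7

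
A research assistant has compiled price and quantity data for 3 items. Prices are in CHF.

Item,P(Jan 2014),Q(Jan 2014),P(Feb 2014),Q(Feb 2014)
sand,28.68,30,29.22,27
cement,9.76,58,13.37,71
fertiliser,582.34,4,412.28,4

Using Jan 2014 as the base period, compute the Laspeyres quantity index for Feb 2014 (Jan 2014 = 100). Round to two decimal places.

Laspeyres quantity index uses base-period prices as weights.
ΣP(Jan 2014)·Q(Feb 2014) = 28.68×27 + 9.76×71 + 582.34×4 = 774.36 + 692.96 + 2329.36 = 3796.68
ΣP(Jan 2014)·Q(Jan 2014) = 28.68×30 + 9.76×58 + 582.34×4 = 860.4 + 566.08 + 2329.36 = 3755.84
Index = 3796.68 / 3755.84 × 100 = 101.0874

101.09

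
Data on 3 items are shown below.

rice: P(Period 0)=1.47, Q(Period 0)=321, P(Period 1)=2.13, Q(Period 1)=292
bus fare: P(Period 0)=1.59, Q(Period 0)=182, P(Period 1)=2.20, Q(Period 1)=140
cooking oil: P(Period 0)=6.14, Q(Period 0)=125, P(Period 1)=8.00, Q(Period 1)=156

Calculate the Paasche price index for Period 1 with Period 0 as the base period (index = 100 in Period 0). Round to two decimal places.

Paasche price index uses current-period quantities as weights.
ΣP(Period 1)·Q(Period 1) = 2.13×292 + 2.20×140 + 8.00×156 = 621.96 + 308 + 1248 = 2177.96
ΣP(Period 0)·Q(Period 1) = 1.47×292 + 1.59×140 + 6.14×156 = 429.24 + 222.6 + 957.84 = 1609.68
Index = 2177.96 / 1609.68 × 100 = 135.3039

135.30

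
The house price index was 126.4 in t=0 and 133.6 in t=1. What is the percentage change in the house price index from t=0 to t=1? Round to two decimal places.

5.70%

Change = (133.6 − 126.4) / 126.4 × 100
       = 7.2 / 126.4 × 100 = 5.6962%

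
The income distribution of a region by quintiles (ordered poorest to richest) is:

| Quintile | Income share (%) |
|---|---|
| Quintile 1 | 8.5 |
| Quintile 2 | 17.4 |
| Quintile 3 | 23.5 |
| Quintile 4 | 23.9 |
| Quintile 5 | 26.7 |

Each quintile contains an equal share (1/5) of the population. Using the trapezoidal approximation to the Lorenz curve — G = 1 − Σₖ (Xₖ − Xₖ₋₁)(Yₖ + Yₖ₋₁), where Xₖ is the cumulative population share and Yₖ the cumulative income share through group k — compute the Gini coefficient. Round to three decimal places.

0.172

Cumulative income shares Yₖ: 0.0850, 0.2590, 0.4940, 0.7330, 1.0000
Σ (Xₖ−Xₖ₋₁)(Yₖ+Yₖ₋₁) = (1/5)(0.0850+0.0000) + (1/5)(0.2590+0.0850) + (1/5)(0.4940+0.2590) + (1/5)(0.7330+0.4940) + (1/5)(1.0000+0.7330)
  = 0.0170 + 0.0688 + 0.1506 + 0.2454 + 0.3466 = 0.8284
G = 1 − 0.8284 = 0.1716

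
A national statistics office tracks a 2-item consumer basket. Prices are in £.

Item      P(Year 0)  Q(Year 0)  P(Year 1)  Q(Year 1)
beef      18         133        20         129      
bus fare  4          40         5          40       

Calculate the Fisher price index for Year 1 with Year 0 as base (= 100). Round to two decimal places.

Laspeyres component (base-period weights):
ΣP(Year 1)Q(Year 0) = 20×133 + 5×40 = 2660 + 200 = 2860
ΣP(Year 0)Q(Year 0) = 18×133 + 4×40 = 2394 + 160 = 2554
L = 2860 / 2554 × 100 = 111.9812
Paasche component (current-period weights):
ΣP(Year 1)Q(Year 1) = 20×129 + 5×40 = 2580 + 200 = 2780
ΣP(Year 0)Q(Year 1) = 18×129 + 4×40 = 2322 + 160 = 2482
P = 2780 / 2482 × 100 = 112.0064
Fisher = √(L × P) = √(111.9812 × 112.0064) = 111.9938

111.99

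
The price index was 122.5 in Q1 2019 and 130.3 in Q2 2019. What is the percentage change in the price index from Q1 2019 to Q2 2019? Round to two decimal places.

Change = (130.3 − 122.5) / 122.5 × 100
       = 7.8 / 122.5 × 100 = 6.3673%

6.37%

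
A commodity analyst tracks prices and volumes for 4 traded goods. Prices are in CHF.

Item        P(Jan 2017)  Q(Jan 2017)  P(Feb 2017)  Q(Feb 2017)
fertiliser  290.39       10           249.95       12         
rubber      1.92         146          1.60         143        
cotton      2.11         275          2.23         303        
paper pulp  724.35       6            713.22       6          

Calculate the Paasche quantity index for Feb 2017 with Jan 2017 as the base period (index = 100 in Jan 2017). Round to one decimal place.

Paasche quantity index uses current-period prices as weights.
ΣP(Feb 2017)·Q(Feb 2017) = 249.95×12 + 1.60×143 + 2.23×303 + 713.22×6 = 2999.4 + 228.8 + 675.69 + 4279.32 = 8183.21
ΣP(Feb 2017)·Q(Jan 2017) = 249.95×10 + 1.60×146 + 2.23×275 + 713.22×6 = 2499.5 + 233.6 + 613.25 + 4279.32 = 7625.67
Index = 8183.21 / 7625.67 × 100 = 107.3114

107.3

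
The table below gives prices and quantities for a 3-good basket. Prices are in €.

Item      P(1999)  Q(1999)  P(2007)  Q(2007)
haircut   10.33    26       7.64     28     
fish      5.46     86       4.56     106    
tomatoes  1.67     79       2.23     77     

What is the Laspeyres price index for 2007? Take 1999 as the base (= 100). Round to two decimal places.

88.15

Laspeyres price index uses base-period quantities as weights.
ΣP(2007)·Q(1999) = 7.64×26 + 4.56×86 + 2.23×79 = 198.64 + 392.16 + 176.17 = 766.97
ΣP(1999)·Q(1999) = 10.33×26 + 5.46×86 + 1.67×79 = 268.58 + 469.56 + 131.93 = 870.07
Index = 766.97 / 870.07 × 100 = 88.1504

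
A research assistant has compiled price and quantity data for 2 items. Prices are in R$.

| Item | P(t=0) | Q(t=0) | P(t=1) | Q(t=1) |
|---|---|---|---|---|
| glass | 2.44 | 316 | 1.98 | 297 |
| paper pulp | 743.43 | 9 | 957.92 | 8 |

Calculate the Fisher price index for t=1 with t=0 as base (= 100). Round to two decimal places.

Laspeyres component (base-period weights):
ΣP(t=1)Q(t=0) = 1.98×316 + 957.92×9 = 625.68 + 8621.28 = 9246.96
ΣP(t=0)Q(t=0) = 2.44×316 + 743.43×9 = 771.04 + 6690.87 = 7461.91
L = 9246.96 / 7461.91 × 100 = 123.9222
Paasche component (current-period weights):
ΣP(t=1)Q(t=1) = 1.98×297 + 957.92×8 = 588.06 + 7663.36 = 8251.42
ΣP(t=0)Q(t=1) = 2.44×297 + 743.43×8 = 724.68 + 5947.44 = 6672.12
P = 8251.42 / 6672.12 × 100 = 123.6701
Fisher = √(L × P) = √(123.9222 × 123.6701) = 123.7961

123.80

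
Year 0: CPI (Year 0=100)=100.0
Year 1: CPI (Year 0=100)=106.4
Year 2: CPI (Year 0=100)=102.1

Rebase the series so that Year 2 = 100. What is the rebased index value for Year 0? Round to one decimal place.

Rebased(Year 0) = 100.0 / 102.1 × 100 = 97.9432

97.9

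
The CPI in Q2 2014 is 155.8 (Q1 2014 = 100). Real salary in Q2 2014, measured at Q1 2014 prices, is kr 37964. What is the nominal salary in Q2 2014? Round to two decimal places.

Nominal = Real × (Index/100) = 37964 × (155.8/100)
        = 37964 × 1.558 = 59147.9120

59147.91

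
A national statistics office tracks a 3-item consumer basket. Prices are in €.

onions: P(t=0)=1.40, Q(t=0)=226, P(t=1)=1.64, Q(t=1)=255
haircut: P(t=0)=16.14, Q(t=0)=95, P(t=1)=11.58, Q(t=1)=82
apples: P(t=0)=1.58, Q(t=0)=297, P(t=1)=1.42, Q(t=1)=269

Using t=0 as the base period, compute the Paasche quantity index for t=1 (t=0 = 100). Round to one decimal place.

92.5

Paasche quantity index uses current-period prices as weights.
ΣP(t=1)·Q(t=1) = 1.64×255 + 11.58×82 + 1.42×269 = 418.2 + 949.56 + 381.98 = 1749.74
ΣP(t=1)·Q(t=0) = 1.64×226 + 11.58×95 + 1.42×297 = 370.64 + 1100.1 + 421.74 = 1892.48
Index = 1749.74 / 1892.48 × 100 = 92.4575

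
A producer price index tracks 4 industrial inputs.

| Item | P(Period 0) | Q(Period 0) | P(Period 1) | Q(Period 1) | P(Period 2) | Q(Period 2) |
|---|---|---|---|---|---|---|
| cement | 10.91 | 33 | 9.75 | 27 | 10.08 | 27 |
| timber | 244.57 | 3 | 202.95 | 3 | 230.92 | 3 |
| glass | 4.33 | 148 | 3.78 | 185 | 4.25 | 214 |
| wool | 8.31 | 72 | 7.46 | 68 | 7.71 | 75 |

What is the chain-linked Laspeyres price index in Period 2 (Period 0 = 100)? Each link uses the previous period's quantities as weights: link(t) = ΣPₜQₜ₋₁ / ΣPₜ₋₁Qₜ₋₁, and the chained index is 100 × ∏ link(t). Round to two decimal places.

Link Period 0→Period 1:
ΣP(Period 1)Q(Period 0) = 9.75×33 + 202.95×3 + 3.78×148 + 7.46×72 = 321.75 + 608.85 + 559.44 + 537.12 = 2027.16
ΣP(Period 0)Q(Period 0) = 10.91×33 + 244.57×3 + 4.33×148 + 8.31×72 = 360.03 + 733.71 + 640.84 + 598.32 = 2332.9
link = 2027.16/2332.9 = 0.868944
Link Period 1→Period 2:
ΣP(Period 2)Q(Period 1) = 10.08×27 + 230.92×3 + 4.25×185 + 7.71×68 = 272.16 + 692.76 + 786.25 + 524.28 = 2275.45
ΣP(Period 1)Q(Period 1) = 9.75×27 + 202.95×3 + 3.78×185 + 7.46×68 = 263.25 + 608.85 + 699.3 + 507.28 = 2078.68
link = 2275.45/2078.68 = 1.094661
Chained index = 100 × 0.868944 × 1.094661 = 95.1199

95.12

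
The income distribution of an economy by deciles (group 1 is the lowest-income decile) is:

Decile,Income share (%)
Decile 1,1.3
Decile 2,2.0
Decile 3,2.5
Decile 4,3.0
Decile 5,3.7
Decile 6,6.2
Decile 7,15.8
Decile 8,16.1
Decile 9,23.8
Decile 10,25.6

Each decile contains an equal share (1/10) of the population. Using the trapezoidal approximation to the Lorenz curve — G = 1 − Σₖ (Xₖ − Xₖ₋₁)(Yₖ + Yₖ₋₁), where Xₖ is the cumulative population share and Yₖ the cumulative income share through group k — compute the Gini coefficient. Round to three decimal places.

0.480

Cumulative income shares Yₖ: 0.0130, 0.0330, 0.0580, 0.0880, 0.1250, 0.1870, 0.3450, 0.5060, 0.7440, 1.0000
Σ (Xₖ−Xₖ₋₁)(Yₖ+Yₖ₋₁) = (1/10)(0.0130+0.0000) + (1/10)(0.0330+0.0130) + (1/10)(0.0580+0.0330) + (1/10)(0.0880+0.0580) + (1/10)(0.1250+0.0880) + (1/10)(0.1870+0.1250) + (1/10)(0.3450+0.1870) + (1/10)(0.5060+0.3450) + (1/10)(0.7440+0.5060) + (1/10)(1.0000+0.7440)
  = 0.0013 + 0.0046 + 0.0091 + 0.0146 + 0.0213 + 0.0312 + 0.0532 + 0.0851 + 0.1250 + 0.1744 = 0.5198
G = 1 − 0.5198 = 0.4802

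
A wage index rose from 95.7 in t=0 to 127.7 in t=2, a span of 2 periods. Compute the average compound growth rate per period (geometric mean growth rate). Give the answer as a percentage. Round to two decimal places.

Growth factor = (127.7/95.7)^(1/2) = (1.334378)^(1/2) = 1.155153
Growth rate = 1.155153 − 1 = 0.155153 = 15.5153%

15.52%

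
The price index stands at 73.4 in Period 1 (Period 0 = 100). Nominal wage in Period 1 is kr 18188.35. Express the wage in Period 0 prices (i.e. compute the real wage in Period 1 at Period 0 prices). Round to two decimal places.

24779.77

Real = Nominal ÷ (Index/100) = 18188.35 ÷ (73.4/100)
     = 18188.35 ÷ 0.734 = 24779.7684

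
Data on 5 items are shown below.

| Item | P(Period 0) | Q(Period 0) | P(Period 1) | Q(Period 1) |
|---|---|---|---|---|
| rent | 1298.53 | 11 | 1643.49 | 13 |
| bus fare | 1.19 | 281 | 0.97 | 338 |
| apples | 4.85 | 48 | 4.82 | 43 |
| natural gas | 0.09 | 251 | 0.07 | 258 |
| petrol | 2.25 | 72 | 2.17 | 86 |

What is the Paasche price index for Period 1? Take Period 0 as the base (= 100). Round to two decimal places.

124.83

Paasche price index uses current-period quantities as weights.
ΣP(Period 1)·Q(Period 1) = 1643.49×13 + 0.97×338 + 4.82×43 + 0.07×258 + 2.17×86 = 21365.37 + 327.86 + 207.26 + 18.06 + 186.62 = 22105.17
ΣP(Period 0)·Q(Period 1) = 1298.53×13 + 1.19×338 + 4.85×43 + 0.09×258 + 2.25×86 = 16880.89 + 402.22 + 208.55 + 23.22 + 193.5 = 17708.38
Index = 22105.17 / 17708.38 × 100 = 124.8289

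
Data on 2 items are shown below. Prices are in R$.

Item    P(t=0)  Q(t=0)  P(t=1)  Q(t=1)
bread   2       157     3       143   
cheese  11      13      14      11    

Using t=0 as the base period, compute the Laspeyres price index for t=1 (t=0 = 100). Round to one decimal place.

142.9

Laspeyres price index uses base-period quantities as weights.
ΣP(t=1)·Q(t=0) = 3×157 + 14×13 = 471 + 182 = 653
ΣP(t=0)·Q(t=0) = 2×157 + 11×13 = 314 + 143 = 457
Index = 653 / 457 × 100 = 142.8884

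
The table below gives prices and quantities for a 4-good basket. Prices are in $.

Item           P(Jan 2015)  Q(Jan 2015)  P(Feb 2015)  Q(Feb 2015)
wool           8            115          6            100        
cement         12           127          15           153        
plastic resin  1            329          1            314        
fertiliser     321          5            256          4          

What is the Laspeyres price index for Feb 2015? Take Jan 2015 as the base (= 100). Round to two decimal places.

Laspeyres price index uses base-period quantities as weights.
ΣP(Feb 2015)·Q(Jan 2015) = 6×115 + 15×127 + 1×329 + 256×5 = 690 + 1905 + 329 + 1280 = 4204
ΣP(Jan 2015)·Q(Jan 2015) = 8×115 + 12×127 + 1×329 + 321×5 = 920 + 1524 + 329 + 1605 = 4378
Index = 4204 / 4378 × 100 = 96.0256

96.03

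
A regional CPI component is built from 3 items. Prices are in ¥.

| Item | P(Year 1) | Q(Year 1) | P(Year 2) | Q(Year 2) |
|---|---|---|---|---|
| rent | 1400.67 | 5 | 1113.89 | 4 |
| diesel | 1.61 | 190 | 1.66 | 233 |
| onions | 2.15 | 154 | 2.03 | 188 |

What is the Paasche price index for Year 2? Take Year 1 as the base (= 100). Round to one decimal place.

81.9

Paasche price index uses current-period quantities as weights.
ΣP(Year 2)·Q(Year 2) = 1113.89×4 + 1.66×233 + 2.03×188 = 4455.56 + 386.78 + 381.64 = 5223.98
ΣP(Year 1)·Q(Year 2) = 1400.67×4 + 1.61×233 + 2.15×188 = 5602.68 + 375.13 + 404.2 = 6382.01
Index = 5223.98 / 6382.01 × 100 = 81.8548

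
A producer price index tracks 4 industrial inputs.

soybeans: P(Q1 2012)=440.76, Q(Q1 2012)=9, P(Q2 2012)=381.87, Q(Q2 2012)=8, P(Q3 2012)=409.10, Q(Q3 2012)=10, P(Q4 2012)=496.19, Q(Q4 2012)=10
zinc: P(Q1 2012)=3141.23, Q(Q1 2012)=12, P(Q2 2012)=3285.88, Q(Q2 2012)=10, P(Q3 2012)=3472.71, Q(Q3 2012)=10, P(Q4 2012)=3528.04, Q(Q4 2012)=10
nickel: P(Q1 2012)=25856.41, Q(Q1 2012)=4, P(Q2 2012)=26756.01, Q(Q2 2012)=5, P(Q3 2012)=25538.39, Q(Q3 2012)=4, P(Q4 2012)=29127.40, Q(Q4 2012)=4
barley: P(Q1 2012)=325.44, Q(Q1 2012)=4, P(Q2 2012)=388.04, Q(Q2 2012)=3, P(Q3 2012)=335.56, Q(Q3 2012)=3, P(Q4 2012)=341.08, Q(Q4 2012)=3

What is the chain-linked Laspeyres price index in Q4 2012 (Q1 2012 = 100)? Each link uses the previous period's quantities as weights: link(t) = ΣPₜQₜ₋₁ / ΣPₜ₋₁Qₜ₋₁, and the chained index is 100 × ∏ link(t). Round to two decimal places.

112.16

Link Q1 2012→Q2 2012:
ΣP(Q2 2012)Q(Q1 2012) = 381.87×9 + 3285.88×12 + 26756.01×4 + 388.04×4 = 3436.83 + 39430.56 + 107024.04 + 1552.16 = 151443.59
ΣP(Q1 2012)Q(Q1 2012) = 440.76×9 + 3141.23×12 + 25856.41×4 + 325.44×4 = 3966.84 + 37694.76 + 103425.64 + 1301.76 = 146389
link = 151443.59/146389 = 1.034528
Link Q2 2012→Q3 2012:
ΣP(Q3 2012)Q(Q2 2012) = 409.10×8 + 3472.71×10 + 25538.39×5 + 335.56×3 = 3272.8 + 34727.1 + 127691.95 + 1006.68 = 166698.53
ΣP(Q2 2012)Q(Q2 2012) = 381.87×8 + 3285.88×10 + 26756.01×5 + 388.04×3 = 3054.96 + 32858.8 + 133780.05 + 1164.12 = 170857.93
link = 166698.53/170857.93 = 0.975656
Link Q3 2012→Q4 2012:
ΣP(Q4 2012)Q(Q3 2012) = 496.19×10 + 3528.04×10 + 29127.40×4 + 341.08×3 = 4961.9 + 35280.4 + 116509.6 + 1023.24 = 157775.14
ΣP(Q3 2012)Q(Q3 2012) = 409.10×10 + 3472.71×10 + 25538.39×4 + 335.56×3 = 4091 + 34727.1 + 102153.56 + 1006.68 = 141978.34
link = 157775.14/141978.34 = 1.111262
Chained index = 100 × 1.034528 × 0.975656 × 1.111262 = 112.1645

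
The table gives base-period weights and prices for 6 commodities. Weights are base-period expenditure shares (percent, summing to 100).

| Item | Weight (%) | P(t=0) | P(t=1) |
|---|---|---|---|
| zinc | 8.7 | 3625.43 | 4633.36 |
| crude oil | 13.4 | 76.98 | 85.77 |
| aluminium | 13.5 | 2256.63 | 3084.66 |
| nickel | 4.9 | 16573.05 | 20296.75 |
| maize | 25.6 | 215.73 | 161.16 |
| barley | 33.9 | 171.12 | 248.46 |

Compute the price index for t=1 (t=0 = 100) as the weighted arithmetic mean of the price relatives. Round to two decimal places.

118.85

zinc: 8.7 × (4633.36/3625.43) = 8.7 × 1.278017 = 11.1187
crude oil: 13.4 × (85.77/76.98) = 13.4 × 1.114186 = 14.9301
aluminium: 13.5 × (3084.66/2256.63) = 13.5 × 1.366932 = 18.4536
nickel: 4.9 × (20296.75/16573.05) = 4.9 × 1.224684 = 6.0010
maize: 25.6 × (161.16/215.73) = 25.6 × 0.747045 = 19.1243
barley: 33.9 × (248.46/171.12) = 33.9 × 1.451964 = 49.2216
Index = Σ wᵢ·(p₁ᵢ/p₀ᵢ) = 11.1187 + 14.9301 + 18.4536 + 6.0010 + 19.1243 + 49.2216 = 118.8493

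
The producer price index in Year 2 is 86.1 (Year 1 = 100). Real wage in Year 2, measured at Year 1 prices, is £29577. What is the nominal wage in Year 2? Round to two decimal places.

Nominal = Real × (Index/100) = 29577 × (86.1/100)
        = 29577 × 0.861 = 25465.7970

25465.80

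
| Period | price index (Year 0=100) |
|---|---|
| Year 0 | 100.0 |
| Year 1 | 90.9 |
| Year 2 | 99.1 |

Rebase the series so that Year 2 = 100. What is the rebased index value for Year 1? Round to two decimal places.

91.73

Rebased(Year 1) = 90.9 / 99.1 × 100 = 91.7255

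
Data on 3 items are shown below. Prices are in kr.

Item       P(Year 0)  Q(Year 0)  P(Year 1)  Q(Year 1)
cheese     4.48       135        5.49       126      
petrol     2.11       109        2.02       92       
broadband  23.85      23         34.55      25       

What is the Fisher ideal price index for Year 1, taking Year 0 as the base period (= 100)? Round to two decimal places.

Laspeyres component (base-period weights):
ΣP(Year 1)Q(Year 0) = 5.49×135 + 2.02×109 + 34.55×23 = 741.15 + 220.18 + 794.65 = 1755.98
ΣP(Year 0)Q(Year 0) = 4.48×135 + 2.11×109 + 23.85×23 = 604.8 + 229.99 + 548.55 = 1383.34
L = 1755.98 / 1383.34 × 100 = 126.9377
Paasche component (current-period weights):
ΣP(Year 1)Q(Year 1) = 5.49×126 + 2.02×92 + 34.55×25 = 691.74 + 185.84 + 863.75 = 1741.33
ΣP(Year 0)Q(Year 1) = 4.48×126 + 2.11×92 + 23.85×25 = 564.48 + 194.12 + 596.25 = 1354.85
P = 1741.33 / 1354.85 × 100 = 128.5257
Fisher = √(L × P) = √(126.9377 × 128.5257) = 127.7292

127.73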